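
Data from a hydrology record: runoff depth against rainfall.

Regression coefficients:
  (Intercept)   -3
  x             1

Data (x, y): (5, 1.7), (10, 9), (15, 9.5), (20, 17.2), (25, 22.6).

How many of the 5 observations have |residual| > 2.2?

x=5: ŷ = -3 + 5 = 2; r = 1.7 − 2 = -0.3
x=10: ŷ = -3 + 10 = 7; r = 9 − 7 = 2
x=15: ŷ = -3 + 15 = 12; r = 9.5 − 12 = -2.5
x=20: ŷ = -3 + 20 = 17; r = 17.2 − 17 = 0.2
x=25: ŷ = -3 + 25 = 22; r = 22.6 − 22 = 0.6
|r| > 2.2: x=15 (|r|=2.5) → 1

1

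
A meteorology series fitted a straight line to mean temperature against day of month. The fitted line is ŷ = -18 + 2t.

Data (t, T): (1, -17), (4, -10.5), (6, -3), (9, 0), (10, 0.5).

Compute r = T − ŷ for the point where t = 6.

r = 3

ŷ = -18 + 2·6 = -6
r = -3 − (-6) = 3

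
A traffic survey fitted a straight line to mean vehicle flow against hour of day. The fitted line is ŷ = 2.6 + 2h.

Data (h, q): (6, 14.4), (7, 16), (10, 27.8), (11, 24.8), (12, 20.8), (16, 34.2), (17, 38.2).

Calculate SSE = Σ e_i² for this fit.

h=6: ŷ = 2.6 + 2·6 = 14.6; e = 14.4 − 14.6 = -0.2
h=7: ŷ = 2.6 + 2·7 = 16.6; e = 16 − 16.6 = -0.6
h=10: ŷ = 2.6 + 2·10 = 22.6; e = 27.8 − 22.6 = 5.2
h=11: ŷ = 2.6 + 2·11 = 24.6; e = 24.8 − 24.6 = 0.2
h=12: ŷ = 2.6 + 2·12 = 26.6; e = 20.8 − 26.6 = -5.8
h=16: ŷ = 2.6 + 2·16 = 34.6; e = 34.2 − 34.6 = -0.4
h=17: ŷ = 2.6 + 2·17 = 36.6; e = 38.2 − 36.6 = 1.6
SSE = 0.04 + 0.36 + 27.04 + 0.04 + 33.64 + 0.16 + 2.56 = 63.84

SSE = 63.84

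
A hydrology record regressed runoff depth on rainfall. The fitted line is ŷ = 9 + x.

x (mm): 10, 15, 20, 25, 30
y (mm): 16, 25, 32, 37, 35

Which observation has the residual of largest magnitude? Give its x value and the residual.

x = 30, e = -4

x=10: ŷ = 9 + 10 = 19; e = 16 − 19 = -3
x=15: ŷ = 9 + 15 = 24; e = 25 − 24 = 1
x=20: ŷ = 9 + 20 = 29; e = 32 − 29 = 3
x=25: ŷ = 9 + 25 = 34; e = 37 − 34 = 3
x=30: ŷ = 9 + 30 = 39; e = 35 − 39 = -4
Largest |e| is 4 at x = 30, residual -4.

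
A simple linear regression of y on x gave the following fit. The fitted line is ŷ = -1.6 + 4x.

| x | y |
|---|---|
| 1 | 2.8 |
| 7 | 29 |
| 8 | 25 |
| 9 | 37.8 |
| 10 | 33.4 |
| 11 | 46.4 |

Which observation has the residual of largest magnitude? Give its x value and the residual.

x = 8, r = -5.4

x=1: ŷ = -1.6 + 4·1 = 2.4; r = 2.8 − 2.4 = 0.4
x=7: ŷ = -1.6 + 4·7 = 26.4; r = 29 − 26.4 = 2.6
x=8: ŷ = -1.6 + 4·8 = 30.4; r = 25 − 30.4 = -5.4
x=9: ŷ = -1.6 + 4·9 = 34.4; r = 37.8 − 34.4 = 3.4
x=10: ŷ = -1.6 + 4·10 = 38.4; r = 33.4 − 38.4 = -5
x=11: ŷ = -1.6 + 4·11 = 42.4; r = 46.4 − 42.4 = 4
Largest |r| is 5.4 at x = 8, residual -5.4.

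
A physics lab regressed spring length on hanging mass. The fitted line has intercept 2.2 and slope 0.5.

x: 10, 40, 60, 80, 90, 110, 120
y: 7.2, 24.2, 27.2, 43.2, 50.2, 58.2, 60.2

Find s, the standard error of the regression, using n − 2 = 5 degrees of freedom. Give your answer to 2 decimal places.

s = 2.97

x=10: ŷ = 2.2 + 0.5·10 = 7.2; e = 7.2 − 7.2 = 0
x=40: ŷ = 2.2 + 0.5·40 = 22.2; e = 24.2 − 22.2 = 2
x=60: ŷ = 2.2 + 0.5·60 = 32.2; e = 27.2 − 32.2 = -5
x=80: ŷ = 2.2 + 0.5·80 = 42.2; e = 43.2 − 42.2 = 1
x=90: ŷ = 2.2 + 0.5·90 = 47.2; e = 50.2 − 47.2 = 3
x=110: ŷ = 2.2 + 0.5·110 = 57.2; e = 58.2 − 57.2 = 1
x=120: ŷ = 2.2 + 0.5·120 = 62.2; e = 60.2 − 62.2 = -2
SSE = 0 + 4 + 25 + 1 + 9 + 1 + 4 = 44
s = √(44/5) = √8.8 ≈ 2.97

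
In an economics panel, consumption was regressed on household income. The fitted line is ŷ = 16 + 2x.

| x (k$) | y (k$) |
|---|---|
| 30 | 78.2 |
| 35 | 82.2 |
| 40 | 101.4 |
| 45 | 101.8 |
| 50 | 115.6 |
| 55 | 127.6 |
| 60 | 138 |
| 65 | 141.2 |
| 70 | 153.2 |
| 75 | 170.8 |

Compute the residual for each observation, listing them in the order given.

2.2, -3.8, 5.4, -4.2, -0.4, 1.6, 2, -4.8, -2.8, 4.8

x=30: ŷ = 16 + 2·30 = 76; r = 78.2 − 76 = 2.2
x=35: ŷ = 16 + 2·35 = 86; r = 82.2 − 86 = -3.8
x=40: ŷ = 16 + 2·40 = 96; r = 101.4 − 96 = 5.4
x=45: ŷ = 16 + 2·45 = 106; r = 101.8 − 106 = -4.2
x=50: ŷ = 16 + 2·50 = 116; r = 115.6 − 116 = -0.4
x=55: ŷ = 16 + 2·55 = 126; r = 127.6 − 126 = 1.6
x=60: ŷ = 16 + 2·60 = 136; r = 138 − 136 = 2
x=65: ŷ = 16 + 2·65 = 146; r = 141.2 − 146 = -4.8
x=70: ŷ = 16 + 2·70 = 156; r = 153.2 − 156 = -2.8
x=75: ŷ = 16 + 2·75 = 166; r = 170.8 − 166 = 4.8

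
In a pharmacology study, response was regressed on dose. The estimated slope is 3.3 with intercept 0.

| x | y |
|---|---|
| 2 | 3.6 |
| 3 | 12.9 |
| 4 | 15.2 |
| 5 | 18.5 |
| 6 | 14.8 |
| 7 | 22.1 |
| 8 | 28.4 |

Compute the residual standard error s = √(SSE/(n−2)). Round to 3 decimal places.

x=2: ŷ = 3.3·2 = 6.6; e = 3.6 − 6.6 = -3
x=3: ŷ = 3.3·3 = 9.9; e = 12.9 − 9.9 = 3
x=4: ŷ = 3.3·4 = 13.2; e = 15.2 − 13.2 = 2
x=5: ŷ = 3.3·5 = 16.5; e = 18.5 − 16.5 = 2
x=6: ŷ = 3.3·6 = 19.8; e = 14.8 − 19.8 = -5
x=7: ŷ = 3.3·7 = 23.1; e = 22.1 − 23.1 = -1
x=8: ŷ = 3.3·8 = 26.4; e = 28.4 − 26.4 = 2
SSE = 9 + 9 + 4 + 4 + 25 + 1 + 4 = 56
s = √(56/5) = √11.2 ≈ 3.347

s = 3.347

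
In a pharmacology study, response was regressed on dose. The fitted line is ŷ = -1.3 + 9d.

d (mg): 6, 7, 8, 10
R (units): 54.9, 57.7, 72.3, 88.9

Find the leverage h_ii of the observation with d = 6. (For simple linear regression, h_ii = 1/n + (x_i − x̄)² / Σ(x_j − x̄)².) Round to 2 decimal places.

d̄ = (6 + 7 + 8 + 10)/4 = 7.75
Σ(d − d̄)² = 3.0625 + 0.5625 + 0.0625 + 5.0625 = 8.75
h = 1/4 + (-1.75)²/8.75 = 0.25 + 0.35 = 0.60

h = 0.60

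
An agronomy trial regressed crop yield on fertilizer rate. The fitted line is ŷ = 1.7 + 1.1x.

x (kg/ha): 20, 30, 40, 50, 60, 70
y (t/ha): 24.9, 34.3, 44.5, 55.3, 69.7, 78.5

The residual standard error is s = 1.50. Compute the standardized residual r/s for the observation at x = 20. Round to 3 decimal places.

0.800

ŷ = 1.7 + 1.1·20 = 23.7
r = 24.9 − 23.7 = 1.2
r/s = 1.2 / 1.50 = 0.800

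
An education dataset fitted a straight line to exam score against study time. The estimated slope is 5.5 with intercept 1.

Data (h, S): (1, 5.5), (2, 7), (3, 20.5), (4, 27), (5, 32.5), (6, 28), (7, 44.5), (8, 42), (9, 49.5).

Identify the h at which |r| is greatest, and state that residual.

h=1: ŷ = 1 + 5.5·1 = 6.5; r = 5.5 − 6.5 = -1
h=2: ŷ = 1 + 5.5·2 = 12; r = 7 − 12 = -5
h=3: ŷ = 1 + 5.5·3 = 17.5; r = 20.5 − 17.5 = 3
h=4: ŷ = 1 + 5.5·4 = 23; r = 27 − 23 = 4
h=5: ŷ = 1 + 5.5·5 = 28.5; r = 32.5 − 28.5 = 4
h=6: ŷ = 1 + 5.5·6 = 34; r = 28 − 34 = -6
h=7: ŷ = 1 + 5.5·7 = 39.5; r = 44.5 − 39.5 = 5
h=8: ŷ = 1 + 5.5·8 = 45; r = 42 − 45 = -3
h=9: ŷ = 1 + 5.5·9 = 50.5; r = 49.5 − 50.5 = -1
Largest |r| is 6 at h = 6, residual -6.

h = 6, r = -6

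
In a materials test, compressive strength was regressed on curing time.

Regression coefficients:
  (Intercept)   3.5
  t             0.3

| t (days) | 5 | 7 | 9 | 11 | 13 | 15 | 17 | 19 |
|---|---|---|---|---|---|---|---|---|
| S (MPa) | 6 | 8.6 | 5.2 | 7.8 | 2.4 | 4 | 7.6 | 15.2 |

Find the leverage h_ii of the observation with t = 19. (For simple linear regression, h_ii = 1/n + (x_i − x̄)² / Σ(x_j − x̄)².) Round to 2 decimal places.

t̄ = (5 + 7 + 9 + 11 + 13 + 15 + 17 + 19)/8 = 12
Σ(t − t̄)² = 49 + 25 + 9 + 1 + 1 + 9 + 25 + 49 = 168
h = 1/8 + (7)²/168 = 0.125 + 0.291667 = 0.42

h = 0.42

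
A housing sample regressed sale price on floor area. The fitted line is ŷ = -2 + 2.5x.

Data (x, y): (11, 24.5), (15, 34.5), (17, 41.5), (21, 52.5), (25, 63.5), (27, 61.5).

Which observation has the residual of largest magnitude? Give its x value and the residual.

x = 27, r = -4

x=11: ŷ = -2 + 2.5·11 = 25.5; r = 24.5 − 25.5 = -1
x=15: ŷ = -2 + 2.5·15 = 35.5; r = 34.5 − 35.5 = -1
x=17: ŷ = -2 + 2.5·17 = 40.5; r = 41.5 − 40.5 = 1
x=21: ŷ = -2 + 2.5·21 = 50.5; r = 52.5 − 50.5 = 2
x=25: ŷ = -2 + 2.5·25 = 60.5; r = 63.5 − 60.5 = 3
x=27: ŷ = -2 + 2.5·27 = 65.5; r = 61.5 − 65.5 = -4
Largest |r| is 4 at x = 27, residual -4.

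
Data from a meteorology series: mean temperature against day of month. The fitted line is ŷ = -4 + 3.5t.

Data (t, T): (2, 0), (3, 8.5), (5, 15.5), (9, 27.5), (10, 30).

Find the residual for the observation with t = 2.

ŷ = -4 + 3.5·2 = 3
e = 0 − 3 = -3

e = -3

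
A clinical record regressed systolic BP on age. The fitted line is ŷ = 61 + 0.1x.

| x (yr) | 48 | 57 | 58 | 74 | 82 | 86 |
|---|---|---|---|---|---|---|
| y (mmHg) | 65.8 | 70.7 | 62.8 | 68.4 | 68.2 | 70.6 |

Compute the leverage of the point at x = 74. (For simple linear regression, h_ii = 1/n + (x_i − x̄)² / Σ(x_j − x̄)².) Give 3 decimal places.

h = 0.203

x̄ = (48 + 57 + 58 + 74 + 82 + 86)/6 = 67.5
Σ(x − x̄)² = 380.25 + 110.25 + 90.25 + 42.25 + 210.25 + 342.25 = 1175.5
h = 1/6 + (6.5)²/1175.5 = 0.166667 + 0.0359422 = 0.203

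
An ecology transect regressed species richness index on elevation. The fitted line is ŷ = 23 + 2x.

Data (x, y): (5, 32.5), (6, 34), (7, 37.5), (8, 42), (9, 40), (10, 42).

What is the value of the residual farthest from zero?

r = 3

x=5: ŷ = 23 + 2·5 = 33; r = 32.5 − 33 = -0.5
x=6: ŷ = 23 + 2·6 = 35; r = 34 − 35 = -1
x=7: ŷ = 23 + 2·7 = 37; r = 37.5 − 37 = 0.5
x=8: ŷ = 23 + 2·8 = 39; r = 42 − 39 = 3
x=9: ŷ = 23 + 2·9 = 41; r = 40 − 41 = -1
x=10: ŷ = 23 + 2·10 = 43; r = 42 − 43 = -1
Largest |r| is 3 at x = 8, residual 3.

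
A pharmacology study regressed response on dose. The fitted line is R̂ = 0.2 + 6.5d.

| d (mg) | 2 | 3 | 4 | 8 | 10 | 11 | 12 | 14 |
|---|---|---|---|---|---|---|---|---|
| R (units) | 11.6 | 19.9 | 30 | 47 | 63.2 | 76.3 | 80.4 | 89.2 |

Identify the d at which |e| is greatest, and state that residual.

d = 8, e = -5.2

d=2: R̂ = 0.2 + 6.5·2 = 13.2; e = 11.6 − 13.2 = -1.6
d=3: R̂ = 0.2 + 6.5·3 = 19.7; e = 19.9 − 19.7 = 0.2
d=4: R̂ = 0.2 + 6.5·4 = 26.2; e = 30 − 26.2 = 3.8
d=8: R̂ = 0.2 + 6.5·8 = 52.2; e = 47 − 52.2 = -5.2
d=10: R̂ = 0.2 + 6.5·10 = 65.2; e = 63.2 − 65.2 = -2
d=11: R̂ = 0.2 + 6.5·11 = 71.7; e = 76.3 − 71.7 = 4.6
d=12: R̂ = 0.2 + 6.5·12 = 78.2; e = 80.4 − 78.2 = 2.2
d=14: R̂ = 0.2 + 6.5·14 = 91.2; e = 89.2 − 91.2 = -2
Largest |e| is 5.2 at d = 8, residual -5.2.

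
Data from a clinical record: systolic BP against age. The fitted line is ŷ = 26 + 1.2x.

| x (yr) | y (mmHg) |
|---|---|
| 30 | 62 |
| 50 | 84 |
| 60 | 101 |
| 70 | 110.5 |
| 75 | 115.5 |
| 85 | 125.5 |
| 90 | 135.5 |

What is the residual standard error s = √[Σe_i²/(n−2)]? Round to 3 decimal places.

x=30: ŷ = 26 + 1.2·30 = 62; e = 62 − 62 = 0
x=50: ŷ = 26 + 1.2·50 = 86; e = 84 − 86 = -2
x=60: ŷ = 26 + 1.2·60 = 98; e = 101 − 98 = 3
x=70: ŷ = 26 + 1.2·70 = 110; e = 110.5 − 110 = 0.5
x=75: ŷ = 26 + 1.2·75 = 116; e = 115.5 − 116 = -0.5
x=85: ŷ = 26 + 1.2·85 = 128; e = 125.5 − 128 = -2.5
x=90: ŷ = 26 + 1.2·90 = 134; e = 135.5 − 134 = 1.5
SSE = 0 + 4 + 9 + 0.25 + 0.25 + 6.25 + 2.25 = 22
s = √(22/5) = √4.4 ≈ 2.098

s = 2.098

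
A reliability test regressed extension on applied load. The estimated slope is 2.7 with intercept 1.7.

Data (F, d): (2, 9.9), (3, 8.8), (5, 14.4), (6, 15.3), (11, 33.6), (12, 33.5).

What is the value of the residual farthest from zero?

r = 2.8

F=2: ŷ = 1.7 + 2.7·2 = 7.1; r = 9.9 − 7.1 = 2.8
F=3: ŷ = 1.7 + 2.7·3 = 9.8; r = 8.8 − 9.8 = -1
F=5: ŷ = 1.7 + 2.7·5 = 15.2; r = 14.4 − 15.2 = -0.8
F=6: ŷ = 1.7 + 2.7·6 = 17.9; r = 15.3 − 17.9 = -2.6
F=11: ŷ = 1.7 + 2.7·11 = 31.4; r = 33.6 − 31.4 = 2.2
F=12: ŷ = 1.7 + 2.7·12 = 34.1; r = 33.5 − 34.1 = -0.6
Largest |r| is 2.8 at F = 2, residual 2.8.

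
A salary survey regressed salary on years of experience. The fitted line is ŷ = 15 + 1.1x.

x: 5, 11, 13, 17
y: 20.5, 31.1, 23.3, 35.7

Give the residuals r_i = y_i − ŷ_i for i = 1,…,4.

x=5: ŷ = 15 + 1.1·5 = 20.5; r = 20.5 − 20.5 = 0
x=11: ŷ = 15 + 1.1·11 = 27.1; r = 31.1 − 27.1 = 4
x=13: ŷ = 15 + 1.1·13 = 29.3; r = 23.3 − 29.3 = -6
x=17: ŷ = 15 + 1.1·17 = 33.7; r = 35.7 − 33.7 = 2

0, 4, -6, 2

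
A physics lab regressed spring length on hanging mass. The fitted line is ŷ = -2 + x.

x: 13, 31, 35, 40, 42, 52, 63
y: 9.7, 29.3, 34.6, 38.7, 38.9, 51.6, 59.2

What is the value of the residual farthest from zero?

r = -1.8

x=13: ŷ = -2 + 13 = 11; r = 9.7 − 11 = -1.3
x=31: ŷ = -2 + 31 = 29; r = 29.3 − 29 = 0.3
x=35: ŷ = -2 + 35 = 33; r = 34.6 − 33 = 1.6
x=40: ŷ = -2 + 40 = 38; r = 38.7 − 38 = 0.7
x=42: ŷ = -2 + 42 = 40; r = 38.9 − 40 = -1.1
x=52: ŷ = -2 + 52 = 50; r = 51.6 − 50 = 1.6
x=63: ŷ = -2 + 63 = 61; r = 59.2 − 61 = -1.8
Largest |r| is 1.8 at x = 63, residual -1.8.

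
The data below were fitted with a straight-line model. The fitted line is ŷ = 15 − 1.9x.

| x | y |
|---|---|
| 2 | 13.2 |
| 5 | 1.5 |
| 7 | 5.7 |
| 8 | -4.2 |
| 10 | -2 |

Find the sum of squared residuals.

SSE = 56

x=2: ŷ = 15 − 1.9·2 = 11.2; r = 13.2 − 11.2 = 2
x=5: ŷ = 15 − 1.9·5 = 5.5; r = 1.5 − 5.5 = -4
x=7: ŷ = 15 − 1.9·7 = 1.7; r = 5.7 − 1.7 = 4
x=8: ŷ = 15 − 1.9·8 = -0.2; r = -4.2 − (-0.2) = -4
x=10: ŷ = 15 − 1.9·10 = -4; r = -2 − (-4) = 2
SSE = 4 + 16 + 16 + 16 + 4 = 56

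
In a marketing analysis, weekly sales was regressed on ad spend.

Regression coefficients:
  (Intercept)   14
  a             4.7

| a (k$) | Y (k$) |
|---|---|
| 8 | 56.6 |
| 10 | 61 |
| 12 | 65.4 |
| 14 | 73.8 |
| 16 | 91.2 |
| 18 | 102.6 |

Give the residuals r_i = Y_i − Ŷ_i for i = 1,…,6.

5, 0, -5, -6, 2, 4

a=8: Ŷ = 14 + 4.7·8 = 51.6; r = 56.6 − 51.6 = 5
a=10: Ŷ = 14 + 4.7·10 = 61; r = 61 − 61 = 0
a=12: Ŷ = 14 + 4.7·12 = 70.4; r = 65.4 − 70.4 = -5
a=14: Ŷ = 14 + 4.7·14 = 79.8; r = 73.8 − 79.8 = -6
a=16: Ŷ = 14 + 4.7·16 = 89.2; r = 91.2 − 89.2 = 2
a=18: Ŷ = 14 + 4.7·18 = 98.6; r = 102.6 − 98.6 = 4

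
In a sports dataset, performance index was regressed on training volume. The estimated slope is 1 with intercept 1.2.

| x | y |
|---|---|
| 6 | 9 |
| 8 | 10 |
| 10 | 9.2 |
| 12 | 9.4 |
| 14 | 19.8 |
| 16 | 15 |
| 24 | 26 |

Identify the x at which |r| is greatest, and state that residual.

x=6: ŷ = 1.2 + 6 = 7.2; r = 9 − 7.2 = 1.8
x=8: ŷ = 1.2 + 8 = 9.2; r = 10 − 9.2 = 0.8
x=10: ŷ = 1.2 + 10 = 11.2; r = 9.2 − 11.2 = -2
x=12: ŷ = 1.2 + 12 = 13.2; r = 9.4 − 13.2 = -3.8
x=14: ŷ = 1.2 + 14 = 15.2; r = 19.8 − 15.2 = 4.6
x=16: ŷ = 1.2 + 16 = 17.2; r = 15 − 17.2 = -2.2
x=24: ŷ = 1.2 + 24 = 25.2; r = 26 − 25.2 = 0.8
Largest |r| is 4.6 at x = 14, residual 4.6.

x = 14, r = 4.6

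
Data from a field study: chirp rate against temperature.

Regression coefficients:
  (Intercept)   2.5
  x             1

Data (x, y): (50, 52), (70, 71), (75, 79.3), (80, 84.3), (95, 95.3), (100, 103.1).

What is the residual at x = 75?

e = 1.8

ŷ = 2.5 + 75 = 77.5
e = 79.3 − 77.5 = 1.8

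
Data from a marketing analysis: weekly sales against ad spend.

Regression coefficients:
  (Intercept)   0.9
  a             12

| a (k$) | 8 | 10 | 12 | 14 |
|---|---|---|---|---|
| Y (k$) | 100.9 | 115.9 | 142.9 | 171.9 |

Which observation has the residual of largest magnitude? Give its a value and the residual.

a=8: Ŷ = 0.9 + 12·8 = 96.9; r = 100.9 − 96.9 = 4
a=10: Ŷ = 0.9 + 12·10 = 120.9; r = 115.9 − 120.9 = -5
a=12: Ŷ = 0.9 + 12·12 = 144.9; r = 142.9 − 144.9 = -2
a=14: Ŷ = 0.9 + 12·14 = 168.9; r = 171.9 − 168.9 = 3
Largest |r| is 5 at a = 10, residual -5.

a = 10, r = -5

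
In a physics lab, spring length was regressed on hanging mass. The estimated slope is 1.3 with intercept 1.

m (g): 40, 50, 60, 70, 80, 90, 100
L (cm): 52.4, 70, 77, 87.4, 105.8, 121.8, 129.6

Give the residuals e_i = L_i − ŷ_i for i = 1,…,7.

-0.6, 4, -2, -4.6, 0.8, 3.8, -1.4

m=40: ŷ = 1 + 1.3·40 = 53; e = 52.4 − 53 = -0.6
m=50: ŷ = 1 + 1.3·50 = 66; e = 70 − 66 = 4
m=60: ŷ = 1 + 1.3·60 = 79; e = 77 − 79 = -2
m=70: ŷ = 1 + 1.3·70 = 92; e = 87.4 − 92 = -4.6
m=80: ŷ = 1 + 1.3·80 = 105; e = 105.8 − 105 = 0.8
m=90: ŷ = 1 + 1.3·90 = 118; e = 121.8 − 118 = 3.8
m=100: ŷ = 1 + 1.3·100 = 131; e = 129.6 − 131 = -1.4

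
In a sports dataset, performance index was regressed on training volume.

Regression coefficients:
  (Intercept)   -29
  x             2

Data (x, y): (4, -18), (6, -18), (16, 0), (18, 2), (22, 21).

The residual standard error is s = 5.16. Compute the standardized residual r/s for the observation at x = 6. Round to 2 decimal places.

-0.19

ŷ = -29 + 2·6 = -17
r = -18 − (-17) = -1
r/s = -1 / 5.16 = -0.19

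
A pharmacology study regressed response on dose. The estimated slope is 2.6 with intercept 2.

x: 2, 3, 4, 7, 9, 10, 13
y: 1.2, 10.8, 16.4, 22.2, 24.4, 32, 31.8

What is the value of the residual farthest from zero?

x=2: ŷ = 2 + 2.6·2 = 7.2; r = 1.2 − 7.2 = -6
x=3: ŷ = 2 + 2.6·3 = 9.8; r = 10.8 − 9.8 = 1
x=4: ŷ = 2 + 2.6·4 = 12.4; r = 16.4 − 12.4 = 4
x=7: ŷ = 2 + 2.6·7 = 20.2; r = 22.2 − 20.2 = 2
x=9: ŷ = 2 + 2.6·9 = 25.4; r = 24.4 − 25.4 = -1
x=10: ŷ = 2 + 2.6·10 = 28; r = 32 − 28 = 4
x=13: ŷ = 2 + 2.6·13 = 35.8; r = 31.8 − 35.8 = -4
Largest |r| is 6 at x = 2, residual -6.

r = -6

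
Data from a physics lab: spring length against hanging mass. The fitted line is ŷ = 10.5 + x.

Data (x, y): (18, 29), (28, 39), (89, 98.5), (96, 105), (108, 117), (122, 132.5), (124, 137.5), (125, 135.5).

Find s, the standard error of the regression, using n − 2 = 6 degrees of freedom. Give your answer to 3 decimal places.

x=18: ŷ = 10.5 + 18 = 28.5; e = 29 − 28.5 = 0.5
x=28: ŷ = 10.5 + 28 = 38.5; e = 39 − 38.5 = 0.5
x=89: ŷ = 10.5 + 89 = 99.5; e = 98.5 − 99.5 = -1
x=96: ŷ = 10.5 + 96 = 106.5; e = 105 − 106.5 = -1.5
x=108: ŷ = 10.5 + 108 = 118.5; e = 117 − 118.5 = -1.5
x=122: ŷ = 10.5 + 122 = 132.5; e = 132.5 − 132.5 = 0
x=124: ŷ = 10.5 + 124 = 134.5; e = 137.5 − 134.5 = 3
x=125: ŷ = 10.5 + 125 = 135.5; e = 135.5 − 135.5 = 0
SSE = 0.25 + 0.25 + 1 + 2.25 + 2.25 + 0 + 9 + 0 = 15
s = √(15/6) = √2.5 ≈ 1.581

s = 1.581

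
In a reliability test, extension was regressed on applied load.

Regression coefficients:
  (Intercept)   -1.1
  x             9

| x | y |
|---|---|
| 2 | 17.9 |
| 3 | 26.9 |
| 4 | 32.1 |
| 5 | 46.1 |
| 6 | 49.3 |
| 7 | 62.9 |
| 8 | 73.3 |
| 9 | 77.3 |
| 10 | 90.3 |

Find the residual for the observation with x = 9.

ŷ = -1.1 + 9·9 = 79.9
e = 77.3 − 79.9 = -2.6

e = -2.6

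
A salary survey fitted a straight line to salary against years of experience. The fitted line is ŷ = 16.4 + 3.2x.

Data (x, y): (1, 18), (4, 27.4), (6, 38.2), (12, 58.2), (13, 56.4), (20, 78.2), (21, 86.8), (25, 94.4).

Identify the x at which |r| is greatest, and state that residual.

x=1: ŷ = 16.4 + 3.2·1 = 19.6; r = 18 − 19.6 = -1.6
x=4: ŷ = 16.4 + 3.2·4 = 29.2; r = 27.4 − 29.2 = -1.8
x=6: ŷ = 16.4 + 3.2·6 = 35.6; r = 38.2 − 35.6 = 2.6
x=12: ŷ = 16.4 + 3.2·12 = 54.8; r = 58.2 − 54.8 = 3.4
x=13: ŷ = 16.4 + 3.2·13 = 58; r = 56.4 − 58 = -1.6
x=20: ŷ = 16.4 + 3.2·20 = 80.4; r = 78.2 − 80.4 = -2.2
x=21: ŷ = 16.4 + 3.2·21 = 83.6; r = 86.8 − 83.6 = 3.2
x=25: ŷ = 16.4 + 3.2·25 = 96.4; r = 94.4 − 96.4 = -2
Largest |r| is 3.4 at x = 12, residual 3.4.

x = 12, r = 3.4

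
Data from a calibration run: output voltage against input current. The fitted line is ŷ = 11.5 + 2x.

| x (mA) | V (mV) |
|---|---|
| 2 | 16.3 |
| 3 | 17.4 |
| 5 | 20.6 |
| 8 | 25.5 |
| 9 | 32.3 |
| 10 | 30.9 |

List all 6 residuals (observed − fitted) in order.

x=2: ŷ = 11.5 + 2·2 = 15.5; e = 16.3 − 15.5 = 0.8
x=3: ŷ = 11.5 + 2·3 = 17.5; e = 17.4 − 17.5 = -0.1
x=5: ŷ = 11.5 + 2·5 = 21.5; e = 20.6 − 21.5 = -0.9
x=8: ŷ = 11.5 + 2·8 = 27.5; e = 25.5 − 27.5 = -2
x=9: ŷ = 11.5 + 2·9 = 29.5; e = 32.3 − 29.5 = 2.8
x=10: ŷ = 11.5 + 2·10 = 31.5; e = 30.9 − 31.5 = -0.6

0.8, -0.1, -0.9, -2, 2.8, -0.6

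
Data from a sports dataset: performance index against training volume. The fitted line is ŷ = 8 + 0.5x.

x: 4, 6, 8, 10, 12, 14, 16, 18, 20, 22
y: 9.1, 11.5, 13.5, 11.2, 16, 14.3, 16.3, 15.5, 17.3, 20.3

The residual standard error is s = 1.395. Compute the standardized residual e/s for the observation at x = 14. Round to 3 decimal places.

ŷ = 8 + 0.5·14 = 15
e = 14.3 − 15 = -0.7
e/s = -0.7 / 1.395 = -0.502

-0.502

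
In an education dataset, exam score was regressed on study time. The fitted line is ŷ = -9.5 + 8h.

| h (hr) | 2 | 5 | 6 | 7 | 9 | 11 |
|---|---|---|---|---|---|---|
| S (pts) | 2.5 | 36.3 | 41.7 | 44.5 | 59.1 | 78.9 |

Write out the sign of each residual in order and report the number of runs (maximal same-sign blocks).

h=2: ŷ = -9.5 + 8·2 = 6.5; e = 2.5 − 6.5 = -4
h=5: ŷ = -9.5 + 8·5 = 30.5; e = 36.3 − 30.5 = 5.8
h=6: ŷ = -9.5 + 8·6 = 38.5; e = 41.7 − 38.5 = 3.2
h=7: ŷ = -9.5 + 8·7 = 46.5; e = 44.5 − 46.5 = -2
h=9: ŷ = -9.5 + 8·9 = 62.5; e = 59.1 − 62.5 = -3.4
h=11: ŷ = -9.5 + 8·11 = 78.5; e = 78.9 − 78.5 = 0.4
Signs: − + + − − +
Runs: −×1, +×2, −×2, +×1 → 4

4 runs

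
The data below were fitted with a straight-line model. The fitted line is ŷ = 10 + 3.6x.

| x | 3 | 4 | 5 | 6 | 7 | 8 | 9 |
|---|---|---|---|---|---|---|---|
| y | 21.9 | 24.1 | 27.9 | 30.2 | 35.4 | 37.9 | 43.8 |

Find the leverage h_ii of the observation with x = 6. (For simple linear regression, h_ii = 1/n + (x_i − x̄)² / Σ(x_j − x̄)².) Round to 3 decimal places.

h = 0.143

x̄ = (3 + 4 + 5 + 6 + 7 + 8 + 9)/7 = 6
Σ(x − x̄)² = 9 + 4 + 1 + 0 + 1 + 4 + 9 = 28
h = 1/7 + (0)²/28 = 0.142857 + 0 = 0.143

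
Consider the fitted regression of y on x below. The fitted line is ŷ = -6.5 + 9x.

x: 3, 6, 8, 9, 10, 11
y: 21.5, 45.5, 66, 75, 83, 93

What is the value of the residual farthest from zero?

e = -2

x=3: ŷ = -6.5 + 9·3 = 20.5; e = 21.5 − 20.5 = 1
x=6: ŷ = -6.5 + 9·6 = 47.5; e = 45.5 − 47.5 = -2
x=8: ŷ = -6.5 + 9·8 = 65.5; e = 66 − 65.5 = 0.5
x=9: ŷ = -6.5 + 9·9 = 74.5; e = 75 − 74.5 = 0.5
x=10: ŷ = -6.5 + 9·10 = 83.5; e = 83 − 83.5 = -0.5
x=11: ŷ = -6.5 + 9·11 = 92.5; e = 93 − 92.5 = 0.5
Largest |e| is 2 at x = 6, residual -2.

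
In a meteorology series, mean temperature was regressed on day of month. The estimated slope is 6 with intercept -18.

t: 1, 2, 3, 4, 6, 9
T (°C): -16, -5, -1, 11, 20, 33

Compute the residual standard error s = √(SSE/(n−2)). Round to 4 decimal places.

t=1: ŷ = -18 + 6·1 = -12; e = -16 − (-12) = -4
t=2: ŷ = -18 + 6·2 = -6; e = -5 − (-6) = 1
t=3: ŷ = -18 + 6·3 = 0; e = -1 − 0 = -1
t=4: ŷ = -18 + 6·4 = 6; e = 11 − 6 = 5
t=6: ŷ = -18 + 6·6 = 18; e = 20 − 18 = 2
t=9: ŷ = -18 + 6·9 = 36; e = 33 − 36 = -3
SSE = 16 + 1 + 1 + 25 + 4 + 9 = 56
s = √(56/4) = √14 ≈ 3.7417

s = 3.7417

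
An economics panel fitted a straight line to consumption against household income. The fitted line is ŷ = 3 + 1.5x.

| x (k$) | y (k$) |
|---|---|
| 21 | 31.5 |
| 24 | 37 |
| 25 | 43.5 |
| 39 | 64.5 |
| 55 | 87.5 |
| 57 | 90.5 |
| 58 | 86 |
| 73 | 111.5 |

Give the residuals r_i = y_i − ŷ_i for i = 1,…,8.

-3, -2, 3, 3, 2, 2, -4, -1

x=21: ŷ = 3 + 1.5·21 = 34.5; r = 31.5 − 34.5 = -3
x=24: ŷ = 3 + 1.5·24 = 39; r = 37 − 39 = -2
x=25: ŷ = 3 + 1.5·25 = 40.5; r = 43.5 − 40.5 = 3
x=39: ŷ = 3 + 1.5·39 = 61.5; r = 64.5 − 61.5 = 3
x=55: ŷ = 3 + 1.5·55 = 85.5; r = 87.5 − 85.5 = 2
x=57: ŷ = 3 + 1.5·57 = 88.5; r = 90.5 − 88.5 = 2
x=58: ŷ = 3 + 1.5·58 = 90; r = 86 − 90 = -4
x=73: ŷ = 3 + 1.5·73 = 112.5; r = 111.5 − 112.5 = -1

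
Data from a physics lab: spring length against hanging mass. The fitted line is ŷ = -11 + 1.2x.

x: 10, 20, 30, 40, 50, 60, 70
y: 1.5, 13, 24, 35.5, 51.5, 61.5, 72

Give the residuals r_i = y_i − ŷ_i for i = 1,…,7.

0.5, 0, -1, -1.5, 2.5, 0.5, -1

x=10: ŷ = -11 + 1.2·10 = 1; r = 1.5 − 1 = 0.5
x=20: ŷ = -11 + 1.2·20 = 13; r = 13 − 13 = 0
x=30: ŷ = -11 + 1.2·30 = 25; r = 24 − 25 = -1
x=40: ŷ = -11 + 1.2·40 = 37; r = 35.5 − 37 = -1.5
x=50: ŷ = -11 + 1.2·50 = 49; r = 51.5 − 49 = 2.5
x=60: ŷ = -11 + 1.2·60 = 61; r = 61.5 − 61 = 0.5
x=70: ŷ = -11 + 1.2·70 = 73; r = 72 − 73 = -1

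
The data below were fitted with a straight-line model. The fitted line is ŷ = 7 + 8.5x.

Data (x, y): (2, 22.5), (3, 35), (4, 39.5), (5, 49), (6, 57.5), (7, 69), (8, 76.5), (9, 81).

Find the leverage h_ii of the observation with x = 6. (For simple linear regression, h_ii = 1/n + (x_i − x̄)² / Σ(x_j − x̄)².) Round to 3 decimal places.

h = 0.131

x̄ = (2 + 3 + 4 + 5 + 6 + 7 + 8 + 9)/8 = 5.5
Σ(x − x̄)² = 12.25 + 6.25 + 2.25 + 0.25 + 0.25 + 2.25 + 6.25 + 12.25 = 42
h = 1/8 + (0.5)²/42 = 0.125 + 0.00595238 = 0.131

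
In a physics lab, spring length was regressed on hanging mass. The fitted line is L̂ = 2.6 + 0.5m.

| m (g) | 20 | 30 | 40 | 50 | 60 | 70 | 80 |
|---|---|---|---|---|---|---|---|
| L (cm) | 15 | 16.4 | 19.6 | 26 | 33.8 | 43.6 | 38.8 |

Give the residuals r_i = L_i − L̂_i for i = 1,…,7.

2.4, -1.2, -3, -1.6, 1.2, 6, -3.8

m=20: L̂ = 2.6 + 0.5·20 = 12.6; r = 15 − 12.6 = 2.4
m=30: L̂ = 2.6 + 0.5·30 = 17.6; r = 16.4 − 17.6 = -1.2
m=40: L̂ = 2.6 + 0.5·40 = 22.6; r = 19.6 − 22.6 = -3
m=50: L̂ = 2.6 + 0.5·50 = 27.6; r = 26 − 27.6 = -1.6
m=60: L̂ = 2.6 + 0.5·60 = 32.6; r = 33.8 − 32.6 = 1.2
m=70: L̂ = 2.6 + 0.5·70 = 37.6; r = 43.6 − 37.6 = 6
m=80: L̂ = 2.6 + 0.5·80 = 42.6; r = 38.8 − 42.6 = -3.8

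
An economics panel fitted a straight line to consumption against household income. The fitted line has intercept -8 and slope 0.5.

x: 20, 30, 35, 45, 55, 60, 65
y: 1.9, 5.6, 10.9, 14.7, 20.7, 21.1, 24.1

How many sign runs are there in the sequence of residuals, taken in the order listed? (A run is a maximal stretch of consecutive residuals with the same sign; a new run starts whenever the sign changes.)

x=20: ŷ = -8 + 0.5·20 = 2; e = 1.9 − 2 = -0.1
x=30: ŷ = -8 + 0.5·30 = 7; e = 5.6 − 7 = -1.4
x=35: ŷ = -8 + 0.5·35 = 9.5; e = 10.9 − 9.5 = 1.4
x=45: ŷ = -8 + 0.5·45 = 14.5; e = 14.7 − 14.5 = 0.2
x=55: ŷ = -8 + 0.5·55 = 19.5; e = 20.7 − 19.5 = 1.2
x=60: ŷ = -8 + 0.5·60 = 22; e = 21.1 − 22 = -0.9
x=65: ŷ = -8 + 0.5·65 = 24.5; e = 24.1 − 24.5 = -0.4
Signs: − − + + + − −
Runs: −×2, +×3, −×2 → 3

3 runs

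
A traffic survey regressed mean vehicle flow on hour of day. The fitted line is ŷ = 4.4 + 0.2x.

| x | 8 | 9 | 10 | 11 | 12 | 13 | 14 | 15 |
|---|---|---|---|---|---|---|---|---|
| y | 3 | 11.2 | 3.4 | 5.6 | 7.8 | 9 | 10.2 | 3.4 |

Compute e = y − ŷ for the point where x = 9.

ŷ = 4.4 + 0.2·9 = 6.2
e = 11.2 − 6.2 = 5

e = 5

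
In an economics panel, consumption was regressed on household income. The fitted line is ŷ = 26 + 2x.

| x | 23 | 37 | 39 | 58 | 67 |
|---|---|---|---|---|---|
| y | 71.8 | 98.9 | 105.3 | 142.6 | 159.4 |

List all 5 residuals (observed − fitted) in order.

x=23: ŷ = 26 + 2·23 = 72; r = 71.8 − 72 = -0.2
x=37: ŷ = 26 + 2·37 = 100; r = 98.9 − 100 = -1.1
x=39: ŷ = 26 + 2·39 = 104; r = 105.3 − 104 = 1.3
x=58: ŷ = 26 + 2·58 = 142; r = 142.6 − 142 = 0.6
x=67: ŷ = 26 + 2·67 = 160; r = 159.4 − 160 = -0.6

-0.2, -1.1, 1.3, 0.6, -0.6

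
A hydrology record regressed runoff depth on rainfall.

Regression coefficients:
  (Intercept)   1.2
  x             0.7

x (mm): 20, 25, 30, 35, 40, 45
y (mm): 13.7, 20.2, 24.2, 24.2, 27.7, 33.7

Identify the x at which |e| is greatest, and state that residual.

x=20: ŷ = 1.2 + 0.7·20 = 15.2; e = 13.7 − 15.2 = -1.5
x=25: ŷ = 1.2 + 0.7·25 = 18.7; e = 20.2 − 18.7 = 1.5
x=30: ŷ = 1.2 + 0.7·30 = 22.2; e = 24.2 − 22.2 = 2
x=35: ŷ = 1.2 + 0.7·35 = 25.7; e = 24.2 − 25.7 = -1.5
x=40: ŷ = 1.2 + 0.7·40 = 29.2; e = 27.7 − 29.2 = -1.5
x=45: ŷ = 1.2 + 0.7·45 = 32.7; e = 33.7 − 32.7 = 1
Largest |e| is 2 at x = 30, residual 2.

x = 30, e = 2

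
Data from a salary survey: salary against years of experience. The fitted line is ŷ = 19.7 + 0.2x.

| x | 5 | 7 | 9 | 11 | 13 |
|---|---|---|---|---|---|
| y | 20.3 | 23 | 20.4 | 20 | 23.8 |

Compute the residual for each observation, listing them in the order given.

-0.4, 1.9, -1.1, -1.9, 1.5

x=5: ŷ = 19.7 + 0.2·5 = 20.7; r = 20.3 − 20.7 = -0.4
x=7: ŷ = 19.7 + 0.2·7 = 21.1; r = 23 − 21.1 = 1.9
x=9: ŷ = 19.7 + 0.2·9 = 21.5; r = 20.4 − 21.5 = -1.1
x=11: ŷ = 19.7 + 0.2·11 = 21.9; r = 20 − 21.9 = -1.9
x=13: ŷ = 19.7 + 0.2·13 = 22.3; r = 23.8 − 22.3 = 1.5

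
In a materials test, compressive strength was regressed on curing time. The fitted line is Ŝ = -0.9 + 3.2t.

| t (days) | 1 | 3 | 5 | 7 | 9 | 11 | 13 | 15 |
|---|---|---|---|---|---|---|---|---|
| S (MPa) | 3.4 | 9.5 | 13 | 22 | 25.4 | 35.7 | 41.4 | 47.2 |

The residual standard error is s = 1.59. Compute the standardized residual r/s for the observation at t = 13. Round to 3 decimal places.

0.440

Ŝ = -0.9 + 3.2·13 = 40.7
r = 41.4 − 40.7 = 0.7
r/s = 0.7 / 1.59 = 0.440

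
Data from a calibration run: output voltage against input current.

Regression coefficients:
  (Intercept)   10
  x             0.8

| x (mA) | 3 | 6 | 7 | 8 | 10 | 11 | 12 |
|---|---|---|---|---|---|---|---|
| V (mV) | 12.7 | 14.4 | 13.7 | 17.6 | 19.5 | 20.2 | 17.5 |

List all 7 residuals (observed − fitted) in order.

x=3: ŷ = 10 + 0.8·3 = 12.4; e = 12.7 − 12.4 = 0.3
x=6: ŷ = 10 + 0.8·6 = 14.8; e = 14.4 − 14.8 = -0.4
x=7: ŷ = 10 + 0.8·7 = 15.6; e = 13.7 − 15.6 = -1.9
x=8: ŷ = 10 + 0.8·8 = 16.4; e = 17.6 − 16.4 = 1.2
x=10: ŷ = 10 + 0.8·10 = 18; e = 19.5 − 18 = 1.5
x=11: ŷ = 10 + 0.8·11 = 18.8; e = 20.2 − 18.8 = 1.4
x=12: ŷ = 10 + 0.8·12 = 19.6; e = 17.5 − 19.6 = -2.1

0.3, -0.4, -1.9, 1.2, 1.5, 1.4, -2.1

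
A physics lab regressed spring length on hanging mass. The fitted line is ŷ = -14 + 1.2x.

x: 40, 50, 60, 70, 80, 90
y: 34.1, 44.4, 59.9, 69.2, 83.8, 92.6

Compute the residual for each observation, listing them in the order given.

0.1, -1.6, 1.9, -0.8, 1.8, -1.4

x=40: ŷ = -14 + 1.2·40 = 34; r = 34.1 − 34 = 0.1
x=50: ŷ = -14 + 1.2·50 = 46; r = 44.4 − 46 = -1.6
x=60: ŷ = -14 + 1.2·60 = 58; r = 59.9 − 58 = 1.9
x=70: ŷ = -14 + 1.2·70 = 70; r = 69.2 − 70 = -0.8
x=80: ŷ = -14 + 1.2·80 = 82; r = 83.8 − 82 = 1.8
x=90: ŷ = -14 + 1.2·90 = 94; r = 92.6 − 94 = -1.4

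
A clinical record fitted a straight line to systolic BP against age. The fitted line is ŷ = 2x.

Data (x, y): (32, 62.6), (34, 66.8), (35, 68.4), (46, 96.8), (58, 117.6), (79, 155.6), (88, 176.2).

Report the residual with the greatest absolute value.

x=32: ŷ = 2·32 = 64; r = 62.6 − 64 = -1.4
x=34: ŷ = 2·34 = 68; r = 66.8 − 68 = -1.2
x=35: ŷ = 2·35 = 70; r = 68.4 − 70 = -1.6
x=46: ŷ = 2·46 = 92; r = 96.8 − 92 = 4.8
x=58: ŷ = 2·58 = 116; r = 117.6 − 116 = 1.6
x=79: ŷ = 2·79 = 158; r = 155.6 − 158 = -2.4
x=88: ŷ = 2·88 = 176; r = 176.2 − 176 = 0.2
Largest |r| is 4.8 at x = 46, residual 4.8.

r = 4.8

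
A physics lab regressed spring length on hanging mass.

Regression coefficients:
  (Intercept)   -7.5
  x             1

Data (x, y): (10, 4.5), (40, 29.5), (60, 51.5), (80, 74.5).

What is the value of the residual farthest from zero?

x=10: ŷ = -7.5 + 10 = 2.5; r = 4.5 − 2.5 = 2
x=40: ŷ = -7.5 + 40 = 32.5; r = 29.5 − 32.5 = -3
x=60: ŷ = -7.5 + 60 = 52.5; r = 51.5 − 52.5 = -1
x=80: ŷ = -7.5 + 80 = 72.5; r = 74.5 − 72.5 = 2
Largest |r| is 3 at x = 40, residual -3.

r = -3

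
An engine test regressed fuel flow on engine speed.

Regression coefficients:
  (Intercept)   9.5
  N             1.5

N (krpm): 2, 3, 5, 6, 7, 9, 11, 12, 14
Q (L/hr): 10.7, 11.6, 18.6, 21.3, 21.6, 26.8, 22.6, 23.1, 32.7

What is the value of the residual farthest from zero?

N=2: Q̂ = 9.5 + 1.5·2 = 12.5; r = 10.7 − 12.5 = -1.8
N=3: Q̂ = 9.5 + 1.5·3 = 14; r = 11.6 − 14 = -2.4
N=5: Q̂ = 9.5 + 1.5·5 = 17; r = 18.6 − 17 = 1.6
N=6: Q̂ = 9.5 + 1.5·6 = 18.5; r = 21.3 − 18.5 = 2.8
N=7: Q̂ = 9.5 + 1.5·7 = 20; r = 21.6 − 20 = 1.6
N=9: Q̂ = 9.5 + 1.5·9 = 23; r = 26.8 − 23 = 3.8
N=11: Q̂ = 9.5 + 1.5·11 = 26; r = 22.6 − 26 = -3.4
N=12: Q̂ = 9.5 + 1.5·12 = 27.5; r = 23.1 − 27.5 = -4.4
N=14: Q̂ = 9.5 + 1.5·14 = 30.5; r = 32.7 − 30.5 = 2.2
Largest |r| is 4.4 at N = 12, residual -4.4.

r = -4.4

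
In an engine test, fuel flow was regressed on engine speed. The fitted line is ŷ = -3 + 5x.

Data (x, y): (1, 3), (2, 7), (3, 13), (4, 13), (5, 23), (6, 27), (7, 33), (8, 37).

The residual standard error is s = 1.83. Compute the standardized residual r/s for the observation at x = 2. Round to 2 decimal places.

ŷ = -3 + 5·2 = 7
r = 7 − 7 = 0
r/s = 0 / 1.83 = 0.00

0.00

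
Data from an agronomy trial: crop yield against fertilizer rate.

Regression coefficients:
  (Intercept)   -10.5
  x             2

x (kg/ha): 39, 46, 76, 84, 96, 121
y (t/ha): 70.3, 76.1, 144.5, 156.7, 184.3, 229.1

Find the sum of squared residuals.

x=39: ŷ = -10.5 + 2·39 = 67.5; r = 70.3 − 67.5 = 2.8
x=46: ŷ = -10.5 + 2·46 = 81.5; r = 76.1 − 81.5 = -5.4
x=76: ŷ = -10.5 + 2·76 = 141.5; r = 144.5 − 141.5 = 3
x=84: ŷ = -10.5 + 2·84 = 157.5; r = 156.7 − 157.5 = -0.8
x=96: ŷ = -10.5 + 2·96 = 181.5; r = 184.3 − 181.5 = 2.8
x=121: ŷ = -10.5 + 2·121 = 231.5; r = 229.1 − 231.5 = -2.4
SSE = 7.84 + 29.16 + 9 + 0.64 + 7.84 + 5.76 = 60.24

SSE = 60.24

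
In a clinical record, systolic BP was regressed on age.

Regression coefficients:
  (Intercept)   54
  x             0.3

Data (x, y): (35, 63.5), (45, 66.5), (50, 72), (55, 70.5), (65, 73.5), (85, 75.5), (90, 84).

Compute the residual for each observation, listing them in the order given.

-1, -1, 3, 0, 0, -4, 3

x=35: ŷ = 54 + 0.3·35 = 64.5; e = 63.5 − 64.5 = -1
x=45: ŷ = 54 + 0.3·45 = 67.5; e = 66.5 − 67.5 = -1
x=50: ŷ = 54 + 0.3·50 = 69; e = 72 − 69 = 3
x=55: ŷ = 54 + 0.3·55 = 70.5; e = 70.5 − 70.5 = 0
x=65: ŷ = 54 + 0.3·65 = 73.5; e = 73.5 − 73.5 = 0
x=85: ŷ = 54 + 0.3·85 = 79.5; e = 75.5 − 79.5 = -4
x=90: ŷ = 54 + 0.3·90 = 81; e = 84 − 81 = 3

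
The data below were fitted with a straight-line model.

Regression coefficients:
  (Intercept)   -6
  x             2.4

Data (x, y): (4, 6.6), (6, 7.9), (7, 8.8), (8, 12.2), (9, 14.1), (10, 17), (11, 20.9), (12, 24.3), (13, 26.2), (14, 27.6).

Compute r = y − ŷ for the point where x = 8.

ŷ = -6 + 2.4·8 = 13.2
r = 12.2 − 13.2 = -1

r = -1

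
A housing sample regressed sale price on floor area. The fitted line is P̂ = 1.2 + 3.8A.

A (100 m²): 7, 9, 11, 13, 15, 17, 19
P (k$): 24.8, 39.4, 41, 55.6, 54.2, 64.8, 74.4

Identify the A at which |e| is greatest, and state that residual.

A = 13, e = 5

A=7: P̂ = 1.2 + 3.8·7 = 27.8; e = 24.8 − 27.8 = -3
A=9: P̂ = 1.2 + 3.8·9 = 35.4; e = 39.4 − 35.4 = 4
A=11: P̂ = 1.2 + 3.8·11 = 43; e = 41 − 43 = -2
A=13: P̂ = 1.2 + 3.8·13 = 50.6; e = 55.6 − 50.6 = 5
A=15: P̂ = 1.2 + 3.8·15 = 58.2; e = 54.2 − 58.2 = -4
A=17: P̂ = 1.2 + 3.8·17 = 65.8; e = 64.8 − 65.8 = -1
A=19: P̂ = 1.2 + 3.8·19 = 73.4; e = 74.4 − 73.4 = 1
Largest |e| is 5 at A = 13, residual 5.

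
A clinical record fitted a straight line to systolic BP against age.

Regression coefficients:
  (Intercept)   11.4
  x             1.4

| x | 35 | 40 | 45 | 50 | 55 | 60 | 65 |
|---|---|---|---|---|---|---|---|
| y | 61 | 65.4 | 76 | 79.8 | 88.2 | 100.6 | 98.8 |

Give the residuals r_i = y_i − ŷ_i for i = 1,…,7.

x=35: ŷ = 11.4 + 1.4·35 = 60.4; r = 61 − 60.4 = 0.6
x=40: ŷ = 11.4 + 1.4·40 = 67.4; r = 65.4 − 67.4 = -2
x=45: ŷ = 11.4 + 1.4·45 = 74.4; r = 76 − 74.4 = 1.6
x=50: ŷ = 11.4 + 1.4·50 = 81.4; r = 79.8 − 81.4 = -1.6
x=55: ŷ = 11.4 + 1.4·55 = 88.4; r = 88.2 − 88.4 = -0.2
x=60: ŷ = 11.4 + 1.4·60 = 95.4; r = 100.6 − 95.4 = 5.2
x=65: ŷ = 11.4 + 1.4·65 = 102.4; r = 98.8 − 102.4 = -3.6

0.6, -2, 1.6, -1.6, -0.2, 5.2, -3.6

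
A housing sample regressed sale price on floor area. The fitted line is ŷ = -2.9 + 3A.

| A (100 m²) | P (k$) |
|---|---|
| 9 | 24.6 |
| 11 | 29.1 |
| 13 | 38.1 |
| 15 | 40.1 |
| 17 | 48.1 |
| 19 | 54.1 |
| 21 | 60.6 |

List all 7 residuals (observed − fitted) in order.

A=9: ŷ = -2.9 + 3·9 = 24.1; r = 24.6 − 24.1 = 0.5
A=11: ŷ = -2.9 + 3·11 = 30.1; r = 29.1 − 30.1 = -1
A=13: ŷ = -2.9 + 3·13 = 36.1; r = 38.1 − 36.1 = 2
A=15: ŷ = -2.9 + 3·15 = 42.1; r = 40.1 − 42.1 = -2
A=17: ŷ = -2.9 + 3·17 = 48.1; r = 48.1 − 48.1 = 0
A=19: ŷ = -2.9 + 3·19 = 54.1; r = 54.1 − 54.1 = 0
A=21: ŷ = -2.9 + 3·21 = 60.1; r = 60.6 − 60.1 = 0.5

0.5, -1, 2, -2, 0, 0, 0.5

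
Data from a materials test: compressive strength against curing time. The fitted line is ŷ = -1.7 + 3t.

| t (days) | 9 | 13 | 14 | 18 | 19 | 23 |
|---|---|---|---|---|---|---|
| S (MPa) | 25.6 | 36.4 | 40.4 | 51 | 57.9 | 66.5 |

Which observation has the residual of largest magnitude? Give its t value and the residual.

t=9: ŷ = -1.7 + 3·9 = 25.3; r = 25.6 − 25.3 = 0.3
t=13: ŷ = -1.7 + 3·13 = 37.3; r = 36.4 − 37.3 = -0.9
t=14: ŷ = -1.7 + 3·14 = 40.3; r = 40.4 − 40.3 = 0.1
t=18: ŷ = -1.7 + 3·18 = 52.3; r = 51 − 52.3 = -1.3
t=19: ŷ = -1.7 + 3·19 = 55.3; r = 57.9 − 55.3 = 2.6
t=23: ŷ = -1.7 + 3·23 = 67.3; r = 66.5 − 67.3 = -0.8
Largest |r| is 2.6 at t = 19, residual 2.6.

t = 19, r = 2.6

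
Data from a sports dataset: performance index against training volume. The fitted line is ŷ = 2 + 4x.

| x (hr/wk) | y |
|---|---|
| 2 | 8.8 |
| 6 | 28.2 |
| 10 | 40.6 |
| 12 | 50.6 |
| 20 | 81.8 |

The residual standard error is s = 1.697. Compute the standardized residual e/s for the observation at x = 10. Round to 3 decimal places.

-0.825

ŷ = 2 + 4·10 = 42
e = 40.6 − 42 = -1.4
e/s = -1.4 / 1.697 = -0.825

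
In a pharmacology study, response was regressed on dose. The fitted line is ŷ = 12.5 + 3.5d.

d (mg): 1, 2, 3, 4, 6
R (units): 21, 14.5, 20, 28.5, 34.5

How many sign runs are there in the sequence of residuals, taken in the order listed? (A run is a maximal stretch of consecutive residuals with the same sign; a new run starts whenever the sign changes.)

d=1: ŷ = 12.5 + 3.5·1 = 16; e = 21 − 16 = 5
d=2: ŷ = 12.5 + 3.5·2 = 19.5; e = 14.5 − 19.5 = -5
d=3: ŷ = 12.5 + 3.5·3 = 23; e = 20 − 23 = -3
d=4: ŷ = 12.5 + 3.5·4 = 26.5; e = 28.5 − 26.5 = 2
d=6: ŷ = 12.5 + 3.5·6 = 33.5; e = 34.5 − 33.5 = 1
Signs: + − − + +
Runs: +×1, −×2, +×2 → 3

3 runs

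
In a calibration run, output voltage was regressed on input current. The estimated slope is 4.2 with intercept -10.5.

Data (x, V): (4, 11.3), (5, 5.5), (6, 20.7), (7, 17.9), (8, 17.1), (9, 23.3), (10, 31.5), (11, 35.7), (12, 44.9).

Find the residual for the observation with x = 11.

V̂ = -10.5 + 4.2·11 = 35.7
r = 35.7 − 35.7 = 0

r = 0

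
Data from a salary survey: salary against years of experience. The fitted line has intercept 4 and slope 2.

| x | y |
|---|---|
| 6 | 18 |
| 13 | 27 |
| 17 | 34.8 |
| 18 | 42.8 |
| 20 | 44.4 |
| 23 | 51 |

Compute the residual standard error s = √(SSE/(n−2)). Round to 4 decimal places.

s = 2.8390

x=6: ŷ = 4 + 2·6 = 16; r = 18 − 16 = 2
x=13: ŷ = 4 + 2·13 = 30; r = 27 − 30 = -3
x=17: ŷ = 4 + 2·17 = 38; r = 34.8 − 38 = -3.2
x=18: ŷ = 4 + 2·18 = 40; r = 42.8 − 40 = 2.8
x=20: ŷ = 4 + 2·20 = 44; r = 44.4 − 44 = 0.4
x=23: ŷ = 4 + 2·23 = 50; r = 51 − 50 = 1
SSE = 4 + 9 + 10.24 + 7.84 + 0.16 + 1 = 32.24
s = √(32.24/4) = √8.06 ≈ 2.8390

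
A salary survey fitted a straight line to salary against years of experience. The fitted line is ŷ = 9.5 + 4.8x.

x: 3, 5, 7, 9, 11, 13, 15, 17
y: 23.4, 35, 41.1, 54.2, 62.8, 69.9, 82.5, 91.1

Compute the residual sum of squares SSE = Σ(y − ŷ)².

SSE = 14

x=3: ŷ = 9.5 + 4.8·3 = 23.9; r = 23.4 − 23.9 = -0.5
x=5: ŷ = 9.5 + 4.8·5 = 33.5; r = 35 − 33.5 = 1.5
x=7: ŷ = 9.5 + 4.8·7 = 43.1; r = 41.1 − 43.1 = -2
x=9: ŷ = 9.5 + 4.8·9 = 52.7; r = 54.2 − 52.7 = 1.5
x=11: ŷ = 9.5 + 4.8·11 = 62.3; r = 62.8 − 62.3 = 0.5
x=13: ŷ = 9.5 + 4.8·13 = 71.9; r = 69.9 − 71.9 = -2
x=15: ŷ = 9.5 + 4.8·15 = 81.5; r = 82.5 − 81.5 = 1
x=17: ŷ = 9.5 + 4.8·17 = 91.1; r = 91.1 − 91.1 = 0
SSE = 0.25 + 2.25 + 4 + 2.25 + 0.25 + 4 + 1 + 0 = 14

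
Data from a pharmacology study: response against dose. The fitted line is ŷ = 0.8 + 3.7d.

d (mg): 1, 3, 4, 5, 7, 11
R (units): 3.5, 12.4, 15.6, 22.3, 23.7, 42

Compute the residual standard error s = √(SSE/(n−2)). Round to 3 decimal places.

d=1: ŷ = 0.8 + 3.7·1 = 4.5; e = 3.5 − 4.5 = -1
d=3: ŷ = 0.8 + 3.7·3 = 11.9; e = 12.4 − 11.9 = 0.5
d=4: ŷ = 0.8 + 3.7·4 = 15.6; e = 15.6 − 15.6 = 0
d=5: ŷ = 0.8 + 3.7·5 = 19.3; e = 22.3 − 19.3 = 3
d=7: ŷ = 0.8 + 3.7·7 = 26.7; e = 23.7 − 26.7 = -3
d=11: ŷ = 0.8 + 3.7·11 = 41.5; e = 42 − 41.5 = 0.5
SSE = 1 + 0.25 + 0 + 9 + 9 + 0.25 = 19.5
s = √(19.5/4) = √4.875 ≈ 2.208

s = 2.208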